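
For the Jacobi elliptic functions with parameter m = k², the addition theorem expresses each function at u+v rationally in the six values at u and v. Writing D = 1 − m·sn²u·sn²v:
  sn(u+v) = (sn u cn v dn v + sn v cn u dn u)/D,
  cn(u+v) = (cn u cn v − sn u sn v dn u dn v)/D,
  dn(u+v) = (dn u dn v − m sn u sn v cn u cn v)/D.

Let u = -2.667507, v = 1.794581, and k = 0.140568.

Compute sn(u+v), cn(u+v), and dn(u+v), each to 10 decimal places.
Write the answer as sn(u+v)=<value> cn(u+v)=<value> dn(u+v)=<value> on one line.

sn(u+v)=-0.7650034241 cn(u+v)=0.6440262115 dn(u+v)=0.9942012993

sn u = -0.4701059400284471, cn u = -0.8826099960627967, dn u = 0.9978142055841865
sn v = 0.9772261405010141, cn v = -0.2122005426983925, dn v = 0.9905202588059994
m = k² = 0.019759362624
D = 1 − m·sn²u·sn²v = 0.9958298223112527
sn(u+v) = (sn u·cn v·dn v + sn v·cn u·dn u)/D = -0.7618132238762542/0.9958298223112527 = -0.7650034240871979
cn(u+v) = (cn u·cn v − sn u·sn v·dn u·dn v)/D = 0.6413405077895278/0.9958298223112527 = 0.6440262115278095
dn(u+v) = (dn u·dn v − m·sn u·sn v·cn u·cn v)/D = 0.9900553032044671/0.9958298223112527 = 0.9942012992808517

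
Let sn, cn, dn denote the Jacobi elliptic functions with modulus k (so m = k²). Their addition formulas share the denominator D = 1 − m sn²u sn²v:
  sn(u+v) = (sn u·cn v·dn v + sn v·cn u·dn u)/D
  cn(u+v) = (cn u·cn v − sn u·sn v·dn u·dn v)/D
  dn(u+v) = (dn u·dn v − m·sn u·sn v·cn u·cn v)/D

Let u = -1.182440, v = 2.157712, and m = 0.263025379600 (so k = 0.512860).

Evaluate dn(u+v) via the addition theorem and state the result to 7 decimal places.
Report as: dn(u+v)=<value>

sn u = -0.9034591286701069, cn u = 0.4286742385805931, dn u = 0.8861763852294487
sn v = 0.9199985738646012, cn v = -0.3919217065781122, dn v = 0.881689292726222
m = k² = 0.2630253796
D = 1 − m·sn²u·sn²v = 0.8182857503378951
dn(u+v) = (dn u·dn v − m·sn u·sn v·cn u·cn v)/D = 0.744602306870717/0.8182857503378951 = 0.9099538963781883

dn(u+v)=0.9099539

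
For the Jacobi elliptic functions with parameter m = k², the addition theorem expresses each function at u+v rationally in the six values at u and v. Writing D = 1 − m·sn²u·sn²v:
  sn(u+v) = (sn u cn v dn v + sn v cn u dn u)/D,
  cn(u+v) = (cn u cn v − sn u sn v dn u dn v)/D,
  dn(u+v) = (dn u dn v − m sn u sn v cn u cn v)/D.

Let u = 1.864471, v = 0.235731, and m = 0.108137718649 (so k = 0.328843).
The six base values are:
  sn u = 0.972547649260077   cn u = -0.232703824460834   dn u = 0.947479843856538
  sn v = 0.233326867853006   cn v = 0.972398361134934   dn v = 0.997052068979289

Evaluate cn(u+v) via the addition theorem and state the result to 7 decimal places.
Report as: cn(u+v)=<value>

cn(u+v)=-0.4431180

m = k² = 0.108137718649
D = 1 − m·sn²u·sn²v = 0.9944316249046208
cn(u+v) = (cn u·cn v − sn u·sn v·dn u·dn v)/D = -0.4406505463107975/0.9944316249046208 = -0.443117993510174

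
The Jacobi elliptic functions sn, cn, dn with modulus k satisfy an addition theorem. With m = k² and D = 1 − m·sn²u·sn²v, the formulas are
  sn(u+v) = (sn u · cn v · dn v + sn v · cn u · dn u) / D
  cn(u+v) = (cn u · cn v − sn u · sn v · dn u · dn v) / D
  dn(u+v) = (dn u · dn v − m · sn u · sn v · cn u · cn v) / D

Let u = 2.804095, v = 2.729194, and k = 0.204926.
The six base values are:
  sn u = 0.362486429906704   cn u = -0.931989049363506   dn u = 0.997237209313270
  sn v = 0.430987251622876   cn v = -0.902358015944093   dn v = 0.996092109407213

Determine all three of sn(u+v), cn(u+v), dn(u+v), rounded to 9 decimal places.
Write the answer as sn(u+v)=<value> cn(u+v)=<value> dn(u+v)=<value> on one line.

m = k² = 0.041994665476
D = 1 − m·sn²u·sn²v = 0.9989750410308928
sn(u+v) = (sn u·cn v·dn v + sn v·cn u·dn u)/D = -0.7263799477305975/0.9989750410308928 = -0.7271252212477795
cn(u+v) = (cn u·cn v − sn u·sn v·dn u·dn v)/D = 0.6858012132809101/0.9989750410308928 = 0.6865048525869047
dn(u+v) = (dn u·dn v − m·sn u·sn v·cn u·cn v)/D = 0.9878226452407606/0.9989750410308928 = 0.9888361617337071

sn(u+v)=-0.727125221 cn(u+v)=0.686504853 dn(u+v)=0.988836162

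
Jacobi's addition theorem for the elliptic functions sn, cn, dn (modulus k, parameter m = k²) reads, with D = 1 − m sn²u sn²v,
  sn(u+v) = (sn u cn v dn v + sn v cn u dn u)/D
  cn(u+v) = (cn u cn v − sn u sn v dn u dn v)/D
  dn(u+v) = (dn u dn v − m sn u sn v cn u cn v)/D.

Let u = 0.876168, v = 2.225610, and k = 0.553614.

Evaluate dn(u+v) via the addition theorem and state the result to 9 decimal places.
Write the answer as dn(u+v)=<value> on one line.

dn(u+v)=0.983607005

sn u = 0.7492057095403211, cn u = 0.6623373798844392, dn u = 0.909925935787003
sn v = 0.9096455399574386, cn v = -0.4153853531788766, dn v = 0.8639413104736596
m = k² = 0.306488460996
D = 1 − m·sn²u·sn²v = 0.8576489502579075
dn(u+v) = (dn u·dn v − m·sn u·sn v·cn u·cn v)/D = 0.843589515418139/0.8576489502579075 = 0.9836070051324138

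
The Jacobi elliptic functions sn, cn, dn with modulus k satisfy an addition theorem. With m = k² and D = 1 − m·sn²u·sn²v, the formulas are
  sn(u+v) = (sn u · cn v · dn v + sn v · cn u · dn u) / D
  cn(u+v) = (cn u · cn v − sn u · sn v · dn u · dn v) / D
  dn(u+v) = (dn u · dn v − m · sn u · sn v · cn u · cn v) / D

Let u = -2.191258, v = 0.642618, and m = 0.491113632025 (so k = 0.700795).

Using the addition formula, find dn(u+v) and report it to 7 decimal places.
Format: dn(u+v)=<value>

sn u = -0.9693509946520634, cn u = -0.2456799730687371, dn u = 0.7338455718961281
sn v = 0.5832775875668357, cn v = 0.8122728949326158, dn v = 0.9126428017332284
m = k² = 0.491113632025
D = 1 − m·sn²u·sn²v = 0.84300179476269
dn(u+v) = (dn u·dn v − m·sn u·sn v·cn u·cn v)/D = 0.6143260838730984/0.84300179476269 = 0.7287363890441477

dn(u+v)=0.7287364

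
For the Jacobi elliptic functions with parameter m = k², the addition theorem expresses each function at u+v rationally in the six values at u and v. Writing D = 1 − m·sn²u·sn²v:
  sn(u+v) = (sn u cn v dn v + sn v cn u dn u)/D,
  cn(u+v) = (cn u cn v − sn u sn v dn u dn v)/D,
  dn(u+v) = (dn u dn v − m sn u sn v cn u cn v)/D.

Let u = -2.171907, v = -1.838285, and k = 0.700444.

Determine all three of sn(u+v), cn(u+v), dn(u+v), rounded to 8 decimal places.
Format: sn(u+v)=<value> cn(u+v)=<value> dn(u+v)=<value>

sn u = -0.972641780800123, cn u = -0.2323100648744379, dn u = 0.7320219009356265
sn v = -0.9999840046111372, cn v = 0.005656016431484787, dn v = 0.7137183604975654
m = k² = 0.490621797136
D = 1 − m·sn²u·sn²v = 0.5358709116561627
sn(u+v) = (sn u·cn v·dn v + sn v·cn u·dn u)/D = 0.1661269721438746/0.5358709116561627 = 0.3100130433100811
cn(u+v) = (cn u·cn v − sn u·sn v·dn u·dn v)/D = -0.5094697862341939/0.5358709116561627 = -0.9507323035311369
dn(u+v) = (dn u·dn v − m·sn u·sn v·cn u·cn v)/D = 0.5230844767028456/0.5358709116561627 = 0.976138964300564

sn(u+v)=0.31001304 cn(u+v)=-0.95073230 dn(u+v)=0.97613896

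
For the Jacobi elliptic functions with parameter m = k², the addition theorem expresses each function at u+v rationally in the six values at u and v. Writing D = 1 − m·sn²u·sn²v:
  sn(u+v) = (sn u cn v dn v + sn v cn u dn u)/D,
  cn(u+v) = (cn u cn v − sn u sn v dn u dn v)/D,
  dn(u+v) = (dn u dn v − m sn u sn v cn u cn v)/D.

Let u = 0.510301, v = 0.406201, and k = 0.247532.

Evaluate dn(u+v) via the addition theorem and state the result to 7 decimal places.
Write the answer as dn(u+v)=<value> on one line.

dn(u+v)=0.9807222

sn u = 0.4873162419658027, cn u = 0.873225560961386, dn u = 0.9926979804082532
sn v = 0.3945141775249208, cn v = 0.9188898539715384, dn v = 0.9952203392967162
m = k² = 0.061272091024
D = 1 − m·sn²u·sn²v = 0.9977353050881876
dn(u+v) = (dn u·dn v − m·sn u·sn v·cn u·cn v)/D = 0.9785011689488847/0.9977353050881876 = 0.9807222055376673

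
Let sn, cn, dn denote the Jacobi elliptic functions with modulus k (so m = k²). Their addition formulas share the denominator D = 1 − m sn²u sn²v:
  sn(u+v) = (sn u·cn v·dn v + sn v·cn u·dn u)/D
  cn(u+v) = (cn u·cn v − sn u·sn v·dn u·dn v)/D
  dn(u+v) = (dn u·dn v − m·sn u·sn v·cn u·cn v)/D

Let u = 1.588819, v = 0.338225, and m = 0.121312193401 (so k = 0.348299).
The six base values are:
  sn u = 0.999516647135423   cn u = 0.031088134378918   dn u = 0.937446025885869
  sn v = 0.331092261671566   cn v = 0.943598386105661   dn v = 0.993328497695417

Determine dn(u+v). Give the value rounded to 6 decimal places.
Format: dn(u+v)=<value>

m = k² = 0.121312193401
D = 1 − m·sn²u·sn²v = 0.9867143569588568
dn(u+v) = (dn u·dn v − m·sn u·sn v·cn u·cn v)/D = 0.9300141778038445/0.9867143569588568 = 0.9425363796978009

dn(u+v)=0.942536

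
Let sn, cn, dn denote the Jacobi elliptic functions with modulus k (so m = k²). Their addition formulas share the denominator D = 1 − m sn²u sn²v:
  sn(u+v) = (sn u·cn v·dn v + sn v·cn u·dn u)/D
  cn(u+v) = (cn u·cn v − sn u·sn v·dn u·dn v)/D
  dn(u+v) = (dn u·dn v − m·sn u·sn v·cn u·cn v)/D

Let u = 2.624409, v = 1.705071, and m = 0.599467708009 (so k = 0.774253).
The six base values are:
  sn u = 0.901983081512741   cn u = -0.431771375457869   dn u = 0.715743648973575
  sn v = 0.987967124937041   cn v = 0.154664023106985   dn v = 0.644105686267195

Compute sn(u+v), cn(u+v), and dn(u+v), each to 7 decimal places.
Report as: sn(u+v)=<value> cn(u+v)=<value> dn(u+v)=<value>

m = k² = 0.599467708009
D = 1 − m·sn²u·sn²v = 0.523955487082458
sn(u+v) = (sn u·cn v·dn v + sn v·cn u·dn u)/D = -0.2154634751199022/0.523955487082458 = -0.4112247708668302
cn(u+v) = (cn u·cn v − sn u·sn v·dn u·dn v)/D = -0.4776032279340992/0.523955487082458 = -0.9115339751350594
dn(u+v) = (dn u·dn v − m·sn u·sn v·cn u·cn v)/D = 0.4966883916217035/0.523955487082458 = 0.9479591374973743

sn(u+v)=-0.4112248 cn(u+v)=-0.9115340 dn(u+v)=0.9479591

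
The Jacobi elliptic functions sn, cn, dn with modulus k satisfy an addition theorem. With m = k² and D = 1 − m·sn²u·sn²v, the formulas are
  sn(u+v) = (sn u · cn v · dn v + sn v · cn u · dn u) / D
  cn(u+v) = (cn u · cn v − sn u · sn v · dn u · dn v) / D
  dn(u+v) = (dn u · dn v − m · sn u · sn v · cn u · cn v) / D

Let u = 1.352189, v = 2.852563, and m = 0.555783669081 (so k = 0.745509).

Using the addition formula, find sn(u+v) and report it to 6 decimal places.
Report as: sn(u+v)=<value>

sn u = 0.9292995794491739, cn u = 0.3693268087149761, dn u = 0.721128627247098
sn v = 0.7767622802228347, cn v = -0.6297939028150578, dn v = 0.8152684009074583
m = k² = 0.555783669081
D = 1 − m·sn²u·sn²v = 0.7104033600527202
sn(u+v) = (sn u·cn v·dn v + sn v·cn u·dn u)/D = -0.2702731054574864/0.7104033600527202 = -0.3804502071012572

sn(u+v)=-0.380450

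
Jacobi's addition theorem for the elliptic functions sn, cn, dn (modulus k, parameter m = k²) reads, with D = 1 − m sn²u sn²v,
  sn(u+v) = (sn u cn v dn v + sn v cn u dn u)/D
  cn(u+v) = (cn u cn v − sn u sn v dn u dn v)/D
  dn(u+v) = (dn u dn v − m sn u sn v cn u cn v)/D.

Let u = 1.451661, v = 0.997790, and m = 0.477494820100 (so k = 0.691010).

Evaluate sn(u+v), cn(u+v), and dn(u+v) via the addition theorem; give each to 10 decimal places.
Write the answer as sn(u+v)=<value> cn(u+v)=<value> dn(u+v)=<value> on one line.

sn(u+v)=0.8975062169 cn(u+v)=-0.4410018034 dn(u+v)=0.7844549761

sn u = 0.9608775648648655, cn u = 0.2769734740717354, dn u = 0.7477538788445816
sn v = 0.8037084710037489, cn v = 0.595023271508616, dn v = 0.8316029744740166
m = k² = 0.4774948201
D = 1 − m·sn²u·sn²v = 0.7152249984440208
sn(u+v) = (sn u·cn v·dn v + sn v·cn u·dn u)/D = 0.6419188825890532/0.7152249984440208 = 0.8975062169045465
cn(u+v) = (cn u·cn v − sn u·sn v·dn u·dn v)/D = -0.3154155141632554/0.7152249984440208 = -0.4410018034177288
dn(u+v) = (dn u·dn v − m·sn u·sn v·cn u·cn v)/D = 0.5610618090566628/0.7152249984440208 = 0.7844549760945974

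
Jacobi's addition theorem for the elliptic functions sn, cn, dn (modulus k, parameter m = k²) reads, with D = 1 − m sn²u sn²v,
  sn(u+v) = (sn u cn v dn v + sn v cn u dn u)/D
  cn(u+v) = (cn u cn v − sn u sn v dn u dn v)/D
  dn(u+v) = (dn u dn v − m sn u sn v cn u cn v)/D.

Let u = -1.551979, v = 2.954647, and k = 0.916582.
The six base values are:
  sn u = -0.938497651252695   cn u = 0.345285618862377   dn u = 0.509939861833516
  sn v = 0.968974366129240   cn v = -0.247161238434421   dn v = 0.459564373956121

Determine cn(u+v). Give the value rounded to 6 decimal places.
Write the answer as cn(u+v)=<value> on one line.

m = k² = 0.840122562724
D = 1 − m·sn²u·sn²v = 0.305241922394853
cn(u+v) = (cn u·cn v − sn u·sn v·dn u·dn v)/D = 0.1277721967396949/0.305241922394853 = 0.4185932120241732

cn(u+v)=0.418593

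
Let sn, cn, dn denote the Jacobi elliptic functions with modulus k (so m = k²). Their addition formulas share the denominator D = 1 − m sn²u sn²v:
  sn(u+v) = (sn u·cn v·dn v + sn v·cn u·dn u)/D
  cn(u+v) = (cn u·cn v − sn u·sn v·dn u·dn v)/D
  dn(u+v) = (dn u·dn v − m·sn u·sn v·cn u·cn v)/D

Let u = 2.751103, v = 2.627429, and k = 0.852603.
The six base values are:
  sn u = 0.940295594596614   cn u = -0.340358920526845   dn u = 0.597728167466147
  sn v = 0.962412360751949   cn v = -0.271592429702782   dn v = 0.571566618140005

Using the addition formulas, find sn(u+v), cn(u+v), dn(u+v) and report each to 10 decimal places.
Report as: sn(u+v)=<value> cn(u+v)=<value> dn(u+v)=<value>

m = k² = 0.726931875609
D = 1 − m·sn²u·sn²v = 0.4046876392306045
sn(u+v) = (sn u·cn v·dn v + sn v·cn u·dn u)/D = -0.3417602677135525/0.4046876392306045 = -0.8445038458879296
cn(u+v) = (cn u·cn v − sn u·sn v·dn u·dn v)/D = -0.2167302580591849/0.4046876392306045 = -0.5355494881712577
dn(u+v) = (dn u·dn v − m·sn u·sn v·cn u·cn v)/D = 0.2808315931179843/0.4046876392306045 = 0.6939465550563978

sn(u+v)=-0.8445038459 cn(u+v)=-0.5355494882 dn(u+v)=0.6939465551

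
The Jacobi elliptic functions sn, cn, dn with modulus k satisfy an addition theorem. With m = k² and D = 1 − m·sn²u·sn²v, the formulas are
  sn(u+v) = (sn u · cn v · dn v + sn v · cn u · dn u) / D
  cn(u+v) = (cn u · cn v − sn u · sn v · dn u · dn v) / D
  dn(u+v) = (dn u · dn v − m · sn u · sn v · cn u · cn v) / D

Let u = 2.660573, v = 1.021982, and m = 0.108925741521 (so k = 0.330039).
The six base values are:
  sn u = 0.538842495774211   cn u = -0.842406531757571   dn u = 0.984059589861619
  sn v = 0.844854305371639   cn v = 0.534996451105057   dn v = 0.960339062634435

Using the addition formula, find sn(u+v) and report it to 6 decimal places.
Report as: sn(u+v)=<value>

m = k² = 0.108925741521
D = 1 − m·sn²u·sn²v = 0.9774255152651081
sn(u+v) = (sn u·cn v·dn v + sn v·cn u·dn u)/D = -0.4235204088089196/0.9774255152651081 = -0.4333019776898783

sn(u+v)=-0.433302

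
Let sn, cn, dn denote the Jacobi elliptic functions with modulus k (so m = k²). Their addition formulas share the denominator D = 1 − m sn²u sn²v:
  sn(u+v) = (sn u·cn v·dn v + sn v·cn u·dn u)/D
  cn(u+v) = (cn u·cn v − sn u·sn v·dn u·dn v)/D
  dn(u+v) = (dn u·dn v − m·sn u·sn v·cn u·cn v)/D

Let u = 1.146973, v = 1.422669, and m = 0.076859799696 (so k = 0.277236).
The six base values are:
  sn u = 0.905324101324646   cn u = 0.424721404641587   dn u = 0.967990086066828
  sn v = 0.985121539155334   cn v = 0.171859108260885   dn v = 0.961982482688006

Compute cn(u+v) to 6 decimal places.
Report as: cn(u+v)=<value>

m = k² = 0.076859799696
D = 1 − m·sn²u·sn²v = 0.9388654045992331
cn(u+v) = (cn u·cn v − sn u·sn v·dn u·dn v)/D = -0.7574930974179939/0.9388654045992331 = -0.8068175626743214

cn(u+v)=-0.806818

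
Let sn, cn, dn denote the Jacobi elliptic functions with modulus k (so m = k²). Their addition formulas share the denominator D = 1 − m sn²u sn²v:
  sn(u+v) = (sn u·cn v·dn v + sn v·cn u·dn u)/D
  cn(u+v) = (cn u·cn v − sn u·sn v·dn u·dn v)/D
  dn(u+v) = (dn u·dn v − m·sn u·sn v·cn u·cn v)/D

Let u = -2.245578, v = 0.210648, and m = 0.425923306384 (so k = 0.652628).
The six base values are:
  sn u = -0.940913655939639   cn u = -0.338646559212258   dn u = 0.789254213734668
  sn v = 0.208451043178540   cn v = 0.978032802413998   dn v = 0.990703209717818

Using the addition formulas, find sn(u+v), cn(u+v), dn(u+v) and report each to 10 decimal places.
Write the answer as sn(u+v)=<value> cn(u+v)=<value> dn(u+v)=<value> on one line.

m = k² = 0.425923306384
D = 1 − m·sn²u·sn²v = 0.9836152773503032
sn(u+v) = (sn u·cn v·dn v + sn v·cn u·dn u)/D = -0.9674035249447309/0.9836152773503032 = -0.9835181978372234
cn(u+v) = (cn u·cn v − sn u·sn v·dn u·dn v)/D = -0.1778466579990284/0.9836152773503032 = -0.1808091660370688
dn(u+v) = (dn u·dn v − m·sn u·sn v·cn u·cn v)/D = 0.7542482004930177/0.9836152773503032 = 0.7668122058096103

sn(u+v)=-0.9835181978 cn(u+v)=-0.1808091660 dn(u+v)=0.7668122058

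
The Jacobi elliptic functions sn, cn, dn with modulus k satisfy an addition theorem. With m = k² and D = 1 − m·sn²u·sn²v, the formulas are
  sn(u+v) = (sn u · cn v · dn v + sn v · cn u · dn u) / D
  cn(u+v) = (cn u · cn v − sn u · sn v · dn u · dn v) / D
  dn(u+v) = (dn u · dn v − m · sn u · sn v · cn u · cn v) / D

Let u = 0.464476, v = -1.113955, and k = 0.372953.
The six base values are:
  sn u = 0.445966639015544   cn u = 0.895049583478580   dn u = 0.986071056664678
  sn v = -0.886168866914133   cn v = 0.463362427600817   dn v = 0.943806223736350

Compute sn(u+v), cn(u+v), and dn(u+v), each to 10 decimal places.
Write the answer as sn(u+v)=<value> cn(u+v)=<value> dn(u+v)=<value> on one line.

sn(u+v)=-0.6001222974 cn(u+v)=0.7999082623 dn(u+v)=0.9746310925

m = k² = 0.139093940209
D = 1 − m·sn²u·sn²v = 0.9782756930479164
sn(u+v) = (sn u·cn v·dn v + sn v·cn u·dn u)/D = -0.5870850564206549/0.9782756930479164 = -0.6001222974185654
cn(u+v) = (cn u·cn v − sn u·sn v·dn u·dn v)/D = 0.7825308097039615/0.9782756930479164 = 0.7999082623282891
dn(u+v) = (dn u·dn v − m·sn u·sn v·cn u·cn v)/D = 0.9534579074718722/0.9782756930479164 = 0.9746310924901732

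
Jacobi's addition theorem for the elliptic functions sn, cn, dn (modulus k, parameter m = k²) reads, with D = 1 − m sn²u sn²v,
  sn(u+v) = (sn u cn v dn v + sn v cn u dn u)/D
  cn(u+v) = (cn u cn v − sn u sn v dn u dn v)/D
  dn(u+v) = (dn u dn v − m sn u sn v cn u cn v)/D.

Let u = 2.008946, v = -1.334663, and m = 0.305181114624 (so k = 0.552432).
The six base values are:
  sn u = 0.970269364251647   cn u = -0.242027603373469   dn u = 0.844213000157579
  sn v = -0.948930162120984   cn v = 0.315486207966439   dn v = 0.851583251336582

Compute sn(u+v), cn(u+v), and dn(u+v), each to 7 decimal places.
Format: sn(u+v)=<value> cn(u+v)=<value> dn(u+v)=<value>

m = k² = 0.305181114624
D = 1 − m·sn²u·sn²v = 0.741291442178424
sn(u+v) = (sn u·cn v·dn v + sn v·cn u·dn u)/D = 0.454563370139172/0.741291442178424 = 0.6132046645558895
cn(u+v) = (cn u·cn v − sn u·sn v·dn u·dn v)/D = 0.5855639544701208/0.741291442178424 = 0.7899240718998877
dn(u+v) = (dn u·dn v − m·sn u·sn v·cn u·cn v)/D = 0.6974626028621231/0.741291442178424 = 0.9408750232061204

sn(u+v)=0.6132047 cn(u+v)=0.7899241 dn(u+v)=0.9408750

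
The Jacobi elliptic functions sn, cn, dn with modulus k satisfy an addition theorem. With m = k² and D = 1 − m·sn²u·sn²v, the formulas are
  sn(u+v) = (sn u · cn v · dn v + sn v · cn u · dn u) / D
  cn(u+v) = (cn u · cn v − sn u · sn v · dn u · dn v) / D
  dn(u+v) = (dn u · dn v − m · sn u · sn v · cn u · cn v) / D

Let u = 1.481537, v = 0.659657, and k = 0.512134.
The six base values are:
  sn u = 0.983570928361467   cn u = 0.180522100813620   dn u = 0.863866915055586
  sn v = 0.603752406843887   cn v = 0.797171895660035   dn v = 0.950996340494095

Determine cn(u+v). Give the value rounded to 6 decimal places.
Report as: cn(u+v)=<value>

m = k² = 0.262281233956
D = 1 − m·sn²u·sn²v = 0.9075096685520934
cn(u+v) = (cn u·cn v − sn u·sn v·dn u·dn v)/D = -0.343947276777372/0.9075096685520934 = -0.3790012257677986

cn(u+v)=-0.379001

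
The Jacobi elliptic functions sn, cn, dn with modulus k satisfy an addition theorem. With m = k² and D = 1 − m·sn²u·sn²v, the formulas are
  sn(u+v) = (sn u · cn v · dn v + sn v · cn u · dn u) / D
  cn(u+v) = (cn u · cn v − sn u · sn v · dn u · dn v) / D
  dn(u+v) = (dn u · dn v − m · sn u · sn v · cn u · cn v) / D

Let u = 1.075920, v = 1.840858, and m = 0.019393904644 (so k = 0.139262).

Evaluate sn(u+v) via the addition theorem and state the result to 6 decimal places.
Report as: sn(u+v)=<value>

sn(u+v)=0.237868

sn u = 0.8785081631399719, cn u = 0.4777273357224103, dn u = 0.9924879033795
sn v = 0.9664254574923882, cn v = -0.2569471445854734, dn v = 0.990901870283106
m = k² = 0.019393904644
D = 1 − m·sn²u·sn²v = 0.9860204374459612
sn(u+v) = (sn u·cn v·dn v + sn v·cn u·dn u)/D = 0.2345431734763331/0.9860204374459612 = 0.2378684706412966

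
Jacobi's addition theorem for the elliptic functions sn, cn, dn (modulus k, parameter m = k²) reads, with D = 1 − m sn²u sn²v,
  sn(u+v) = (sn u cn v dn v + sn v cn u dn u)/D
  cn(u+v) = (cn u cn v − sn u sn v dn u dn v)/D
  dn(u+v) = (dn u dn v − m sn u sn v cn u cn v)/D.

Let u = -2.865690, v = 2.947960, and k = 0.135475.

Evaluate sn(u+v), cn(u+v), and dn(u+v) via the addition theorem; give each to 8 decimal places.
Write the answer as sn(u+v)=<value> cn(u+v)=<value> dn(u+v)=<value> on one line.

sn(u+v)=0.08217553 cn(u+v)=0.99661787 dn(u+v)=0.99993803

sn u = -0.2863302048330393, cn u = -0.9581310003336025, dn u = 0.9992473620451381
sn v = 0.206670550628072, cn v = -0.978410590449168, dn v = 0.9996079597516701
m = k² = 0.018353475625
D = 1 − m·sn²u·sn²v = 0.9999357297720299
sn(u+v) = (sn u·cn v·dn v + sn v·cn u·dn u)/D = 0.08217024932915782/0.9999357297720299 = 0.08217553076925393
cn(u+v) = (cn u·cn v − sn u·sn v·dn u·dn v)/D = 0.996553818817582/0.9999357297720299 = 0.9966178716753936
dn(u+v) = (dn u·dn v − m·sn u·sn v·cn u·cn v)/D = 0.9998737629957461/0.9999357297720299 = 0.9999380292408413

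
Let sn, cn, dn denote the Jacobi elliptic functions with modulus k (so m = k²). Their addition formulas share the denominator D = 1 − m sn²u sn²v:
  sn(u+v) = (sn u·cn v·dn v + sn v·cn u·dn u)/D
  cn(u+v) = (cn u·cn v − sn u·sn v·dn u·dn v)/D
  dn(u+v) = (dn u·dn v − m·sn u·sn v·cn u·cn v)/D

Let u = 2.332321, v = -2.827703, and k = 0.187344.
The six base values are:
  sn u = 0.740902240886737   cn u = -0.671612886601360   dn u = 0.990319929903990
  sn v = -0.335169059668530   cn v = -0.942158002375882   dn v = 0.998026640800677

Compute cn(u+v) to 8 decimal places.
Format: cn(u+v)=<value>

cn(u+v)=0.88010871

m = k² = 0.035097774336
D = 1 − m·sn²u·sn²v = 0.9978356413116003
cn(u+v) = (cn u·cn v − sn u·sn v·dn u·dn v)/D = 0.8782038395606251/0.9978356413116003 = 0.880108710494921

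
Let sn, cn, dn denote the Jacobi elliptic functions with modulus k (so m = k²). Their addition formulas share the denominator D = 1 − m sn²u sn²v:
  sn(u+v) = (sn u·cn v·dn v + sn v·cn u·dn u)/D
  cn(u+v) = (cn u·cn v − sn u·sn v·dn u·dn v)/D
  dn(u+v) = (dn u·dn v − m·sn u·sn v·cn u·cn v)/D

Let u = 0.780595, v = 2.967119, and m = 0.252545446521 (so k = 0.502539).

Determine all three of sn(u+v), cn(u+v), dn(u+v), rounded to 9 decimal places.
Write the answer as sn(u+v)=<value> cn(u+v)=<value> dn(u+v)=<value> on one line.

sn(u+v)=-0.362847284 cn(u+v)=-0.931848619 dn(u+v)=0.983234628

sn u = 0.691056639768655, cn u = 0.7228006091804678, dn u = 0.9377604057282832
sn v = 0.3934688175493411, cn v = -0.9193379626754915, dn v = 0.980255829975928
m = k² = 0.252545446521
D = 1 − m·sn²u·sn²v = 0.9813281447915119
sn(u+v) = (sn u·cn v·dn v + sn v·cn u·dn u)/D = -0.3560722522882574/0.9813281447915119 = -0.3628472842424251
cn(u+v) = (cn u·cn v − sn u·sn v·dn u·dn v)/D = -0.9144492762916476/0.9813281447915119 = -0.9318486187776943
dn(u+v) = (dn u·dn v − m·sn u·sn v·cn u·cn v)/D = 0.9648758131889106/0.9813281447915119 = 0.983234627795072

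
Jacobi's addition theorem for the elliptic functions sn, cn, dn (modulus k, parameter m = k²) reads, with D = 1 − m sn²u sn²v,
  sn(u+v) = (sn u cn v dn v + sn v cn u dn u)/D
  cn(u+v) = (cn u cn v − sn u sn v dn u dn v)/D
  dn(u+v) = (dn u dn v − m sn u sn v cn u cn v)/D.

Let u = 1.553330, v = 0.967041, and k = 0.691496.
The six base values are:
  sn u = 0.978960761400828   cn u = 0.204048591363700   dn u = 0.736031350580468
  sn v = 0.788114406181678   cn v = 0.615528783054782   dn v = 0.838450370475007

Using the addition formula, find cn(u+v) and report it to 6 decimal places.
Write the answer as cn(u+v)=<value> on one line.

cn(u+v)=-0.490009

m = k² = 0.478166718016
D = 1 − m·sn²u·sn²v = 0.7153649052050074
cn(u+v) = (cn u·cn v − sn u·sn v·dn u·dn v)/D = -0.3505351556082152/0.7153649052050074 = -0.4900088794651727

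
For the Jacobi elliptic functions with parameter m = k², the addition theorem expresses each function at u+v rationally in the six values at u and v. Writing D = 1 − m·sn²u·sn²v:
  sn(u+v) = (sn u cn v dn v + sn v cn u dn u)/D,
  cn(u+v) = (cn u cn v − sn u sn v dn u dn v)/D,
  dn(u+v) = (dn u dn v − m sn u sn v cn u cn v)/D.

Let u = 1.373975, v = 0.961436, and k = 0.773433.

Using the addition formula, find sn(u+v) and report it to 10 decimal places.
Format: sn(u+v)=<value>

sn(u+v)=0.9690446836

sn u = 0.9303810526407933, cn u = 0.3665939127795351, dn u = 0.6944018730237888
sn v = 0.7761405304545205, cn v = 0.6305599709668982, dn v = 0.7997803921440696
m = k² = 0.598198605489
D = 1 − m·sn²u·sn²v = 0.6880766854011133
sn(u+v) = (sn u·cn v·dn v + sn v·cn u·dn u)/D = 0.6667770539285559/0.6880766854011133 = 0.9690446836457759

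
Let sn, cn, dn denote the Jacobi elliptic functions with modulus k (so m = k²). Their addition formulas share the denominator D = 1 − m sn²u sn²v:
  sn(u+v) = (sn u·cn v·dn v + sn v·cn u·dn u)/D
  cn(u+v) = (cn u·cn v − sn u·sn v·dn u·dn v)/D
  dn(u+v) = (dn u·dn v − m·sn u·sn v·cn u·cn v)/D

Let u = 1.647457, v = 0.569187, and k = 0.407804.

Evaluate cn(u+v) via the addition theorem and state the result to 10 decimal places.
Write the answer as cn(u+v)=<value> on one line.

sn u = 0.9999918028302728, cn u = -0.004048984102313024, dn u = 0.9130709852025378
sn v = 0.5349144833424771, cn v = 0.8449062051556083, dn v = 0.9759174270217338
m = k² = 0.166304102416
D = 1 − m·sn²u·sn²v = 0.952415604489046
cn(u+v) = (cn u·cn v − sn u·sn v·dn u·dn v)/D = -0.4800697115591592/0.952415604489046 = -0.5040548572455489

cn(u+v)=-0.5040548572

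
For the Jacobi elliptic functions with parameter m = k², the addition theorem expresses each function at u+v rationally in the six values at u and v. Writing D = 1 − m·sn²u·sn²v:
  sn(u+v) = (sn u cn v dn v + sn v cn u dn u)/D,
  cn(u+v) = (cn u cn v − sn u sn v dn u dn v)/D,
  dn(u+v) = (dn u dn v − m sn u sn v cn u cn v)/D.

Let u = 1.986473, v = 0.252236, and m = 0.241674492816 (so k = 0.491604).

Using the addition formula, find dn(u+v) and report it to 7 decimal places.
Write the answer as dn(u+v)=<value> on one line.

sn u = 0.9646293307996924, cn u = -0.2636100418438904, dn u = 0.8804087284403759
sn v = 0.2489521978501568, cn v = 0.9685157733282284, dn v = 0.9924825904738666
m = k² = 0.241674492816
D = 1 − m·sn²u·sn²v = 0.9860625387961781
dn(u+v) = (dn u·dn v − m·sn u·sn v·cn u·cn v)/D = 0.8886078680918046/0.9860625387961781 = 0.9011678601812115

dn(u+v)=0.9011679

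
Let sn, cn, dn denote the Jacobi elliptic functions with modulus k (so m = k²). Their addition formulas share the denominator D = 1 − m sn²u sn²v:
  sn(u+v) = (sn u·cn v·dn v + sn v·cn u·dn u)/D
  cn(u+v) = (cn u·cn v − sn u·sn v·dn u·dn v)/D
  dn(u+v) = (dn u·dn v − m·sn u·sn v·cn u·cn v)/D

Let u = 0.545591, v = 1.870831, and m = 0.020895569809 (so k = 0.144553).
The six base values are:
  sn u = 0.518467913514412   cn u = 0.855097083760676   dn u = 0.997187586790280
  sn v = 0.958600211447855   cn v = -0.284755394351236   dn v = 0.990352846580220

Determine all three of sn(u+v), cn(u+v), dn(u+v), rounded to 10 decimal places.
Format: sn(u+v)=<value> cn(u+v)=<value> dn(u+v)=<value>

sn(u+v)=0.6746608968 cn(u+v)=-0.7381278170 dn(u+v)=0.9952331482

m = k² = 0.020895569809
D = 1 − m·sn²u·sn²v = 0.9948385345079717
sn(u+v) = (sn u·cn v·dn v + sn v·cn u·dn u)/D = 0.6711786578870875/0.9948385345079717 = 0.6746608968248699
cn(u+v) = (cn u·cn v − sn u·sn v·dn u·dn v)/D = -0.7343179957885118/0.9948385345079717 = -0.7381278170448951
dn(u+v) = (dn u·dn v − m·sn u·sn v·cn u·cn v)/D = 0.9900962866964651/0.9948385345079717 = 0.9952331482476681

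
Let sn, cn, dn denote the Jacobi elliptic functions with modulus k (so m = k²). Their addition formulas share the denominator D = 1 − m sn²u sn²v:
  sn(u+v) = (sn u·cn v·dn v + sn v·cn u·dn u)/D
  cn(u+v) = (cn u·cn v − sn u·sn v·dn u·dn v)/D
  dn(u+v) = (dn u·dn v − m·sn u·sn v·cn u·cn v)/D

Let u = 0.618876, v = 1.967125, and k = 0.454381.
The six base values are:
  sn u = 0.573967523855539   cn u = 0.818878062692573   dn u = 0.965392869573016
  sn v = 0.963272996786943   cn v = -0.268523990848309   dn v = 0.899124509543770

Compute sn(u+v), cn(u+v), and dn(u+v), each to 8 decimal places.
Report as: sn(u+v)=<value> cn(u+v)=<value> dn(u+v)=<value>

sn(u+v)=0.66489097 cn(u+v)=-0.74694042 dn(u+v)=0.95327186

m = k² = 0.206462093161
D = 1 − m·sn²u·sn²v = 0.9368877391885578
sn(u+v) = (sn u·cn v·dn v + sn v·cn u·dn u)/D = 0.622928201833445/0.9368877391885578 = 0.6648909744223631
cn(u+v) = (cn u·cn v − sn u·sn v·dn u·dn v)/D = -0.6997993220934113/0.9368877391885578 = -0.7469404207376118
dn(u+v) = (dn u·dn v − m·sn u·sn v·cn u·cn v)/D = 0.8931087163533593/0.9368877391885578 = 0.9532718585119753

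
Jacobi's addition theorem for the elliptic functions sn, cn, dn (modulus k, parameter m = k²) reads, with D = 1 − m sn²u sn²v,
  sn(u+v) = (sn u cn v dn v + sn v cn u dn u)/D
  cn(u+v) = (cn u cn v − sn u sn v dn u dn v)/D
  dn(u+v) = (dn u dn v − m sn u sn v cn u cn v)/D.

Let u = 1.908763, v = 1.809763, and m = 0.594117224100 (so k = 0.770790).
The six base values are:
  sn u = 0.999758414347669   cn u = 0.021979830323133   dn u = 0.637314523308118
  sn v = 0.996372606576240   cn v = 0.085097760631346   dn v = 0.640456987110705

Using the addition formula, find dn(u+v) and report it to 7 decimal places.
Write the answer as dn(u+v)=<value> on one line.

dn(u+v)=0.9917058

m = k² = 0.5941172241
D = 1 − m·sn²u·sn²v = 0.4104700995246402
dn(u+v) = (dn u·dn v − m·sn u·sn v·cn u·cn v)/D = 0.4070655806393884/0.4104700995246402 = 0.9917058053943649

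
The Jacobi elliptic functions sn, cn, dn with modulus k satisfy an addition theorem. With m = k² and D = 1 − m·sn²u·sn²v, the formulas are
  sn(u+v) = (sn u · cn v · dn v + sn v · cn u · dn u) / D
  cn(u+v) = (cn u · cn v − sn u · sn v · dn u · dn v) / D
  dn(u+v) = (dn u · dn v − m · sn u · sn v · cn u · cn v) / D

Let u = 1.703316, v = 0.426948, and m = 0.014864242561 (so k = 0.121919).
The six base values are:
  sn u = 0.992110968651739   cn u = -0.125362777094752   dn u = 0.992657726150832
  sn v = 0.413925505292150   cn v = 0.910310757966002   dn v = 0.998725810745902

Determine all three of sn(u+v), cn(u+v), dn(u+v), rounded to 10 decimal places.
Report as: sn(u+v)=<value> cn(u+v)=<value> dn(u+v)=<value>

sn(u+v)=0.8526059296 cn(u+v)=-0.5225544267 dn(u+v)=0.9945826431

m = k² = 0.014864242561
D = 1 − m·sn²u·sn²v = 0.9974932694074139
sn(u+v) = (sn u·cn v·dn v + sn v·cn u·dn u)/D = 0.8504686762095595/0.9974932694074139 = 0.8526059295766496
cn(u+v) = (cn u·cn v − sn u·sn v·dn u·dn v)/D = -0.5212445235198649/0.9974932694074139 = -0.5225544266875338
dn(u+v) = (dn u·dn v − m·sn u·sn v·cn u·cn v)/D = 0.9920894923942416/0.9974932694074139 = 0.9945826431326373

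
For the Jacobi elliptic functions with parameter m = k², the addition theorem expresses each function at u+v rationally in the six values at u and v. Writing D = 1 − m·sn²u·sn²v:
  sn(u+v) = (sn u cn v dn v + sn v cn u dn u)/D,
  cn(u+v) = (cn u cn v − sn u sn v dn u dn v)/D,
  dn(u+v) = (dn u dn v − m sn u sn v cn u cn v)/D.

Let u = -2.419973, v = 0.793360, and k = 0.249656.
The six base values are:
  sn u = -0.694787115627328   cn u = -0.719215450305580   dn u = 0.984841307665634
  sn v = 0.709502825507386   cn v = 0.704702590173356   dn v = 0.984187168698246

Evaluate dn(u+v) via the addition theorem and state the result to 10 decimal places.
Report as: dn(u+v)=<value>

m = k² = 0.062328118336
D = 1 − m·sn²u·sn²v = 0.9848540755274251
dn(u+v) = (dn u·dn v − m·sn u·sn v·cn u·cn v)/D = 0.9536958059308442/0.9848540755274251 = 0.9683625520055908

dn(u+v)=0.9683625520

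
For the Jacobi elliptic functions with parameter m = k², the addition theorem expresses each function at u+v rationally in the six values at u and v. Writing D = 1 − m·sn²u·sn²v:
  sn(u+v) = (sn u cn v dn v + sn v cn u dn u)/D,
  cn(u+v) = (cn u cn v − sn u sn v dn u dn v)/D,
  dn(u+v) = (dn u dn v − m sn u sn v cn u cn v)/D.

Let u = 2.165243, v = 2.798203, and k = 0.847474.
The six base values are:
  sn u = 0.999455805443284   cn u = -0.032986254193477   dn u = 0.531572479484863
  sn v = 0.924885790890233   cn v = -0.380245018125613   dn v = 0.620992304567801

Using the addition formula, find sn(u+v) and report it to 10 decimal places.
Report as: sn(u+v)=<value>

sn(u+v)=-0.6529077464

m = k² = 0.718212180676
D = 1 − m·sn²u·sn²v = 0.3862999324383844
sn(u+v) = (sn u·cn v·dn v + sn v·cn u·dn u)/D = -0.252218218315963/0.3862999324383844 = -0.6529077463822551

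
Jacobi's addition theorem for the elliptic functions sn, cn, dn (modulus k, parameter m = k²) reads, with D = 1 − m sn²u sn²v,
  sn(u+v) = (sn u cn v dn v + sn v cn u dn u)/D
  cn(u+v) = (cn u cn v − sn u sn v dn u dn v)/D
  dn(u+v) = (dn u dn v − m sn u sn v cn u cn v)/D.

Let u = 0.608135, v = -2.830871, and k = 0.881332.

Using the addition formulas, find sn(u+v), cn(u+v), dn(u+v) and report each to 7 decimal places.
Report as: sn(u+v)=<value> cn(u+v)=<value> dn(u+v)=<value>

sn u = 0.549171613704012, cn u = 0.8357096018963354, dn u = 0.8750666053949549
sn v = -0.9525267366342903, cn v = -0.3044549490430882, dn v = 0.5433715934461068
m = k² = 0.776746094224
D = 1 − m·sn²u·sn²v = 0.7874556379926623
sn(u+v) = (sn u·cn v·dn v + sn v·cn u·dn u)/D = -0.7874349448531296/0.7874556379926623 = -0.9999737215170807
cn(u+v) = (cn u·cn v − sn u·sn v·dn u·dn v)/D = -0.005708715317788577/0.7874556379926623 = -0.007249570696250158
dn(u+v) = (dn u·dn v − m·sn u·sn v·cn u·cn v)/D = 0.3721048513117093/0.7874556379926623 = 0.4725407164018257

sn(u+v)=-0.9999737 cn(u+v)=-0.0072496 dn(u+v)=0.4725407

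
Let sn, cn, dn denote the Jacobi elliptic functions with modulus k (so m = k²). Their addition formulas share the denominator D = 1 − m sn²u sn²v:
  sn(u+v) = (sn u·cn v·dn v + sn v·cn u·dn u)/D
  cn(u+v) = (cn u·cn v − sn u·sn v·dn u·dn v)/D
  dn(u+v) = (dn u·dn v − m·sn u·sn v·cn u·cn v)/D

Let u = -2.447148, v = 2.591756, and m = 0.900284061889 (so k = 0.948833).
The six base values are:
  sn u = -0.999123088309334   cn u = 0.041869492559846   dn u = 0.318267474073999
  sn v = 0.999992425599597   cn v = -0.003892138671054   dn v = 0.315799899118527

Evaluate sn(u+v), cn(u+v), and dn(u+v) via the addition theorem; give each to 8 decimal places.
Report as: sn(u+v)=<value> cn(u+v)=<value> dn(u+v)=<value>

sn(u+v)=0.14365780 cn(u+v)=0.98962742 dn(u+v)=0.99066661

m = k² = 0.900284061889
D = 1 − m·sn²u·sn²v = 0.1013077993172574
sn(u+v) = (sn u·cn v·dn v + sn v·cn u·dn u)/D = 0.01455365585868253/0.1013077993172574 = 0.1436578028223279
cn(u+v) = (cn u·cn v − sn u·sn v·dn u·dn v)/D = 0.1002569763340823/0.1013077993172574 = 0.9896274226638332
dn(u+v) = (dn u·dn v − m·sn u·sn v·cn u·cn v)/D = 0.1003622539937308/0.1013077993172574 = 0.9906666087912383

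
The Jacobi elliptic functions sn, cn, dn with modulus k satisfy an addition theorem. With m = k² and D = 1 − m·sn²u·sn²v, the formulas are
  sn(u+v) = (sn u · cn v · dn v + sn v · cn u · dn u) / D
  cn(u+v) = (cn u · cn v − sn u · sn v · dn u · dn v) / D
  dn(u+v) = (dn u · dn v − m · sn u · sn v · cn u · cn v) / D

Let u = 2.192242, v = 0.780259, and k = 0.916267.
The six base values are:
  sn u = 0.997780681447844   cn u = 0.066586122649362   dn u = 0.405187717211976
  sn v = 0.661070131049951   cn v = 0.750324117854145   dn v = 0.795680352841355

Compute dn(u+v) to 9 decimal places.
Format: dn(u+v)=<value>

m = k² = 0.839545215289
D = 1 − m·sn²u·sn²v = 0.6347339207026083
dn(u+v) = (dn u·dn v − m·sn u·sn v·cn u·cn v)/D = 0.2947330791058319/0.6347339207026083 = 0.4643411506660649

dn(u+v)=0.464341151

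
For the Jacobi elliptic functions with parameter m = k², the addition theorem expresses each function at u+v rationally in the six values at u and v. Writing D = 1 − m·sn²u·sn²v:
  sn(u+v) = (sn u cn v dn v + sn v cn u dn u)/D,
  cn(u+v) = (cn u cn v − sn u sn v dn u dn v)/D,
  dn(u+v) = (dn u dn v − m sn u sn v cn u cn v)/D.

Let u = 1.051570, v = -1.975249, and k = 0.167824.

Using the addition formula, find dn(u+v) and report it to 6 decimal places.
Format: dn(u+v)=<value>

sn u = 0.8660268288993997, cn u = 0.4999975316203569, dn u = 0.9893817560711933
sn v = -0.9257017395411418, cn v = -0.378254265554936, dn v = 0.9878587113999667
m = k² = 0.028164894976
D = 1 − m·sn²u·sn²v = 0.9818985656919958
dn(u+v) = (dn u·dn v − m·sn u·sn v·cn u·cn v)/D = 0.9730990485778356/0.9818985656919958 = 0.9910382625847317

dn(u+v)=0.991038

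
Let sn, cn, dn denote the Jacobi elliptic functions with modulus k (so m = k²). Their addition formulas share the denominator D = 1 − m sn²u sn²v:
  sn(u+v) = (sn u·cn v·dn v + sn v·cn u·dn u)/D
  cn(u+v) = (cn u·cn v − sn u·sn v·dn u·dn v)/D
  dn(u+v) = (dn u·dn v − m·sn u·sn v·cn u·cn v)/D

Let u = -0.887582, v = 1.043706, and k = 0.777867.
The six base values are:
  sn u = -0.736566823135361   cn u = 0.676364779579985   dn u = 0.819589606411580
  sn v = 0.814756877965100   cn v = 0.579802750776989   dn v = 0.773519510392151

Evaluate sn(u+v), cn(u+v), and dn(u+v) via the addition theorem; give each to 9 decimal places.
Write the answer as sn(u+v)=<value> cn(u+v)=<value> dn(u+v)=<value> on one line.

sn(u+v)=0.155113531 cn(u+v)=0.987896651 dn(u+v)=0.992694172

m = k² = 0.605077069689
D = 1 − m·sn²u·sn²v = 0.7820830197326542
sn(u+v) = (sn u·cn v·dn v + sn v·cn u·dn u)/D = 0.1213116589336733/0.7820830197326542 = 0.1551135312656989
cn(u+v) = (cn u·cn v − sn u·sn v·dn u·dn v)/D = 0.7726171957450256/0.7820830197326542 = 0.9878966506767219
dn(u+v) = (dn u·dn v − m·sn u·sn v·cn u·cn v)/D = 0.776369256093855/0.7820830197326542 = 0.9926941724923879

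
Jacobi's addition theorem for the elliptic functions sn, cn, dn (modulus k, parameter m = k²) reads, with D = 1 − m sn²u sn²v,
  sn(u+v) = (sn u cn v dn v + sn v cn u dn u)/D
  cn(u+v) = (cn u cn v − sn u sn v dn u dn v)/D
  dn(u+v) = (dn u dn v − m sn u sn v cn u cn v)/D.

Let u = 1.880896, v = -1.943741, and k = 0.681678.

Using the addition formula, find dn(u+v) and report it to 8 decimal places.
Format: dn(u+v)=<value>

dn(u+v)=0.99908371

sn u = 0.9991711687064263, cn u = -0.04070596548215173, dn u = 0.7321783087894927
sn v = -0.9962367800904452, cn v = -0.08667339842778693, dn v = 0.734034022666842
m = k² = 0.464684895684
D = 1 − m·sn²u·sn²v = 0.539570133738007
dn(u+v) = (dn u·dn v − m·sn u·sn v·cn u·cn v)/D = 0.5390757320138203/0.539570133738007 = 0.9990837118415698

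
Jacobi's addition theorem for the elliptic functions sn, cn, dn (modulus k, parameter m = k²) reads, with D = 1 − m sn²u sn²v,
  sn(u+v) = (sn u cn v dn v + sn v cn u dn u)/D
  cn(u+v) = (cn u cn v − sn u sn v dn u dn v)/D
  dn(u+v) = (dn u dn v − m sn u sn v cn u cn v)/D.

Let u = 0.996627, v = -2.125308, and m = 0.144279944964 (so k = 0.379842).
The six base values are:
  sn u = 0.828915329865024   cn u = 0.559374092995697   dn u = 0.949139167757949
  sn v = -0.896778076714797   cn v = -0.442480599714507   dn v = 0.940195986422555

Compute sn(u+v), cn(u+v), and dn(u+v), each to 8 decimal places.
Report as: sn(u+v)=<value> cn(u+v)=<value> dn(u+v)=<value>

sn(u+v)=-0.89208689 cn(u+v)=0.45186389 dn(u+v)=0.94083967

m = k² = 0.144279944964
D = 1 − m·sn²u·sn²v = 0.920274679047788
sn(u+v) = (sn u·cn v·dn v + sn v·cn u·dn u)/D = -0.8209649778611186/0.920274679047788 = -0.8920868916121591
cn(u+v) = (cn u·cn v − sn u·sn v·dn u·dn v)/D = 0.4158388991208041/0.920274679047788 = 0.4518638930184131
dn(u+v) = (dn u·dn v − m·sn u·sn v·cn u·cn v)/D = 0.8658309207630385/0.920274679047788 = 0.9408396650214448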